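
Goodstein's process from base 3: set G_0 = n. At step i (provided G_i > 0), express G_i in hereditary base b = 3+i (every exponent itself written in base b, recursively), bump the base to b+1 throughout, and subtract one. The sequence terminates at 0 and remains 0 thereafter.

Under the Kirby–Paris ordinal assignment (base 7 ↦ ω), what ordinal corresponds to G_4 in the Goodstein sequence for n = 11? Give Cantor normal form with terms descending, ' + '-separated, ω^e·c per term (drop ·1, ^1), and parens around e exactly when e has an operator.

ω·5 + 4

G_0 = 11. HB_3(11) = 3^2 + 2. Bump = 18. G_1 = 17.
G_1 = 17. HB_4(17) = 4^2 + 1. Bump = 26. G_2 = 25.
G_2 = 25. HB_5(25) = 5^2. Bump = 36. G_3 = 35.
G_3 = 35. HB_6(35) = 5·6 + 5. Bump = 40. G_4 = 39.
G_4 = 39. HB_7(39) = 5·7 + 4. Bump = 44. G_5 = 43.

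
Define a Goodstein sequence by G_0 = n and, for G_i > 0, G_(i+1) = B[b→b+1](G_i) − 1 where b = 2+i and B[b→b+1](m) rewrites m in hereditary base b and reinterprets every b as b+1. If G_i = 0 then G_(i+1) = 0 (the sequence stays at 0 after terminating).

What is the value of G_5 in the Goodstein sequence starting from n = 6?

(0) 6|_2 = 2^2 + 2 ↦ 3^3 + 3|_3 = 30 ⇒ 29
(1) 29|_3 = 3^3 + 2 ↦ 4^4 + 2|_4 = 258 ⇒ 257
(2) 257|_4 = 4^4 + 1 ↦ 5^5 + 1|_5 = 3126 ⇒ 3125
(3) 3125|_5 = 5^5 ↦ 6^6|_6 = 46656 ⇒ 46655
(4) 46655|_6 = 5·6^5 + 5·6^4 + 5·6^3 + 5·6^2 + 5·6 + 5 ↦ 5·7^5 + 5·7^4 + 5·7^3 + 5·7^2 + 5·7 + 5|_7 = 98040 ⇒ 98039
(5) 98039|_7 = 5·7^5 + 5·7^4 + 5·7^3 + 5·7^2 + 5·7 + 4 ↦ 5·8^5 + 5·8^4 + 5·8^3 + 5·8^2 + 5·8 + 4|_8 = 187244 ⇒ 187243

98039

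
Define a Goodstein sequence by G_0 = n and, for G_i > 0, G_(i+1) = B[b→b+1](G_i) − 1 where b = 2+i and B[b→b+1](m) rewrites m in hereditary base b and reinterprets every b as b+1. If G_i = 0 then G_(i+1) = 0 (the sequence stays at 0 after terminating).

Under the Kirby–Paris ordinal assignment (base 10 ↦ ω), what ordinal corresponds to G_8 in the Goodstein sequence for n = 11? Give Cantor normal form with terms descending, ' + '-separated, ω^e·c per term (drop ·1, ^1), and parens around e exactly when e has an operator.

ω^ω·7 + ω^7·7 + ω^6·7 + ω^5·7 + ω^4·7 + ω^3·7 + ω^2·7 + ω·7 + 5

G_0=11  [base 2] 2^(2 + 1) + 2 + 1  →[2↦3]→  3^(3 + 1) + 3 + 1 = 85  −1 ⇒ G_1=84
G_1=84  [base 3] 3^(3 + 1) + 3  →[3↦4]→  4^(4 + 1) + 4 = 1028  −1 ⇒ G_2=1027
G_2=1027  [base 4] 4^(4 + 1) + 3  →[4↦5]→  5^(5 + 1) + 3 = 15628  −1 ⇒ G_3=15627
G_3=15627  [base 5] 5^(5 + 1) + 2  →[5↦6]→  6^(6 + 1) + 2 = 279938  −1 ⇒ G_4=279937
G_4=279937  [base 6] 6^(6 + 1) + 1  →[6↦7]→  7^(7 + 1) + 1 = 5764802  −1 ⇒ G_5=5764801
G_5=5764801  [base 7] 7^(7 + 1)  →[7↦8]→  8^(8 + 1) = 134217728  −1 ⇒ G_6=134217727
G_6=134217727  [base 8] 7·8^8 + 7·8^7 + 7·8^6 + 7·8^5 + 7·8^4 + 7·8^3 + 7·8^2 + 7·8 + 7  →[8↦9]→  7·9^9 + 7·9^7 + 7·9^6 + 7·9^5 + 7·9^4 + 7·9^3 + 7·9^2 + 7·9 + 7 = 2749609303  −1 ⇒ G_7=2749609302
G_7=2749609302  [base 9] 7·9^9 + 7·9^7 + 7·9^6 + 7·9^5 + 7·9^4 + 7·9^3 + 7·9^2 + 7·9 + 6  →[9↦10]→  7·10^10 + 7·10^7 + 7·10^6 + 7·10^5 + 7·10^4 + 7·10^3 + 7·10^2 + 7·10 + 6 = 70077777776  −1 ⇒ G_8=70077777775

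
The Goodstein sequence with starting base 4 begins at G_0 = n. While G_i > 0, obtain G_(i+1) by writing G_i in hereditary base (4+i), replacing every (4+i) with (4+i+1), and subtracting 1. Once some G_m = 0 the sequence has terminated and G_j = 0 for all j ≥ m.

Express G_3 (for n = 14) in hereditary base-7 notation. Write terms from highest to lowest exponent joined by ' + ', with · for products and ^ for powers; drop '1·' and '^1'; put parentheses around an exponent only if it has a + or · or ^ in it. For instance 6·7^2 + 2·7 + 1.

2·7 + 6

base 4: 14 = 3·4 + 2; at 5: 3·5 + 2 = 17; next = 16
base 5: 16 = 3·5 + 1; at 6: 3·6 + 1 = 19; next = 18
base 6: 18 = 3·6; at 7: 3·7 = 21; next = 20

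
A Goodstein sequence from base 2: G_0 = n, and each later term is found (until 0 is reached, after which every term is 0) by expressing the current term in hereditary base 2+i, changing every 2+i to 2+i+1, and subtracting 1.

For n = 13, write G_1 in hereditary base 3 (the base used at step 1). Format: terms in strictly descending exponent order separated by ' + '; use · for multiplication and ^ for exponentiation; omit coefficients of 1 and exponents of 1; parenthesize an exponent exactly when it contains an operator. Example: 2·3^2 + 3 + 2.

G_0 = 13. HB_2(13) = 2^(2 + 1) + 2^2 + 1. Bump = 109. G_1 = 108.
G_1 = 108. HB_3(108) = 3^(3 + 1) + 3^3. Bump = 1280. G_2 = 1279.

3^(3 + 1) + 3^3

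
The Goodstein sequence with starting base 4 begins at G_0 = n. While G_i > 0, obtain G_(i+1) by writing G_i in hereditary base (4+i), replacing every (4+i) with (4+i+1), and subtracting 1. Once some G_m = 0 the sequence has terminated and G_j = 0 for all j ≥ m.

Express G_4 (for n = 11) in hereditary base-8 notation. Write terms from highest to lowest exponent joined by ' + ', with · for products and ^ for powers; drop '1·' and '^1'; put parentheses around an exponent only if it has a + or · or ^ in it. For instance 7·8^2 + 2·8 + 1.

11 —HB4→ 2·4 + 3 —bump→ 2·5 + 3 = 13 —(−1)→ 12
12 —HB5→ 2·5 + 2 —bump→ 2·6 + 2 = 14 —(−1)→ 13
13 —HB6→ 2·6 + 1 —bump→ 2·7 + 1 = 15 —(−1)→ 14
14 —HB7→ 2·7 —bump→ 2·8 = 16 —(−1)→ 15
15 —HB8→ 8 + 7 —bump→ 9 + 7 = 16 —(−1)→ 15

8 + 7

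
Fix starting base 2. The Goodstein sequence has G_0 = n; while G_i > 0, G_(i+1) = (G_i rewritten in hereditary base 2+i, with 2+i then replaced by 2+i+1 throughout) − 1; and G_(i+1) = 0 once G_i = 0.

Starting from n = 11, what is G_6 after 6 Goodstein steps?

134217727

G_0 = 11. HB_2(11) = 2^(2 + 1) + 2 + 1. Bump = 85. G_1 = 84.
G_1 = 84. HB_3(84) = 3^(3 + 1) + 3. Bump = 1028. G_2 = 1027.
G_2 = 1027. HB_4(1027) = 4^(4 + 1) + 3. Bump = 15628. G_3 = 15627.
G_3 = 15627. HB_5(15627) = 5^(5 + 1) + 2. Bump = 279938. G_4 = 279937.
G_4 = 279937. HB_6(279937) = 6^(6 + 1) + 1. Bump = 5764802. G_5 = 5764801.
G_5 = 5764801. HB_7(5764801) = 7^(7 + 1). Bump = 134217728. G_6 = 134217727.
G_6 = 134217727. HB_8(134217727) = 7·8^8 + 7·8^7 + 7·8^6 + 7·8^5 + 7·8^4 + 7·8^3 + 7·8^2 + 7·8 + 7. Bump = 2749609303. G_7 = 2749609302.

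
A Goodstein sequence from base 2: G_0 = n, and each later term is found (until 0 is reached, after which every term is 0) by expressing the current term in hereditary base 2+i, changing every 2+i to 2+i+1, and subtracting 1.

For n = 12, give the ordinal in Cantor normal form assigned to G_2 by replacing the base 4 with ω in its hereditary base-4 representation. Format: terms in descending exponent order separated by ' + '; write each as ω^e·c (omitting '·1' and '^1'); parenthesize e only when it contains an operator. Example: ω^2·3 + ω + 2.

ω^(ω + 1) + ω^2·2 + ω·2 + 1

base 2: 12 = 2^(2 + 1) + 2^2; at 3: 3^(3 + 1) + 3^3 = 108; next = 107
base 3: 107 = 3^(3 + 1) + 2·3^2 + 2·3 + 2; at 4: 4^(4 + 1) + 2·4^2 + 2·4 + 2 = 1066; next = 1065
base 4: 1065 = 4^(4 + 1) + 2·4^2 + 2·4 + 1; at 5: 5^(5 + 1) + 2·5^2 + 2·5 + 1 = 15686; next = 15685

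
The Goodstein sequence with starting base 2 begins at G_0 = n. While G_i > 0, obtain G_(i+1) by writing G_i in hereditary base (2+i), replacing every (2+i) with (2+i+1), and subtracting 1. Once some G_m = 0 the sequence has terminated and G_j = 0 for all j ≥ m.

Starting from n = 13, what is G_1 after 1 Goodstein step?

i=0: 13 = 2^(2 + 1) + 2^2 + 1 (b=2); 2→3: 3^(3 + 1) + 3^3 + 1 = 109; 109−1 = 108
i=1: 108 = 3^(3 + 1) + 3^3 (b=3); 3→4: 4^(4 + 1) + 4^4 = 1280; 1280−1 = 1279

108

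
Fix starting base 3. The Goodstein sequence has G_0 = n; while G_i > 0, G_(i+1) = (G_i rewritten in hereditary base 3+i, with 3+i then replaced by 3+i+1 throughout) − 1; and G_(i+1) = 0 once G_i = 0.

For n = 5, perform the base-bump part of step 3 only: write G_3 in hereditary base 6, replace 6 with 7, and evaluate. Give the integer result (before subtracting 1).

G_0 = 5. HB_3(5) = 3 + 2. Bump = 6. G_1 = 5.
G_1 = 5. HB_4(5) = 4 + 1. Bump = 6. G_2 = 5.
G_2 = 5. HB_5(5) = 5. Bump = 6. G_3 = 5.
G_3 = 5. HB_6(5) = 5. Bump = 5. G_4 = 4.

5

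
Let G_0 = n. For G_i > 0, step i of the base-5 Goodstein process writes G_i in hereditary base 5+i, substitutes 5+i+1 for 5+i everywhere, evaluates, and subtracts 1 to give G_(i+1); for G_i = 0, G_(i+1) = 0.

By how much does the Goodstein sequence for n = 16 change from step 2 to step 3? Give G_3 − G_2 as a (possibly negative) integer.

step 0: 16 = 3·5 + 1; sub 6 for 5: 3·6 + 1; = 19; G_1 = 19−1 = 18
step 1: 18 = 3·6; sub 7 for 6: 3·7; = 21; G_2 = 21−1 = 20
step 2: 20 = 2·7 + 6; sub 8 for 7: 2·8 + 6; = 22; G_3 = 22−1 = 21

1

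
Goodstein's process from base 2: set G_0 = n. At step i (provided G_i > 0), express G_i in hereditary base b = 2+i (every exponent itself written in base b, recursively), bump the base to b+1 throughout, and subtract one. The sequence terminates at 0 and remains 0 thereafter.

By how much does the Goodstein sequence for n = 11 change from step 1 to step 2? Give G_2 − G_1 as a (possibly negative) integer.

base 2: 11 = 2^(2 + 1) + 2 + 1; at 3: 3^(3 + 1) + 3 + 1 = 85; next = 84
base 3: 84 = 3^(3 + 1) + 3; at 4: 4^(4 + 1) + 4 = 1028; next = 1027

943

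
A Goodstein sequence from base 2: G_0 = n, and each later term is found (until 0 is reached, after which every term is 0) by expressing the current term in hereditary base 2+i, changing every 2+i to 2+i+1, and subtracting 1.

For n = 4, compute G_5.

109

step 0: 4 = 2^2; sub 3 for 2: 3^3; = 27; G_1 = 27−1 = 26
step 1: 26 = 2·3^2 + 2·3 + 2; sub 4 for 3: 2·4^2 + 2·4 + 2; = 42; G_2 = 42−1 = 41
step 2: 41 = 2·4^2 + 2·4 + 1; sub 5 for 4: 2·5^2 + 2·5 + 1; = 61; G_3 = 61−1 = 60
step 3: 60 = 2·5^2 + 2·5; sub 6 for 5: 2·6^2 + 2·6; = 84; G_4 = 84−1 = 83
step 4: 83 = 2·6^2 + 6 + 5; sub 7 for 6: 2·7^2 + 7 + 5; = 110; G_5 = 110−1 = 109
step 5: 109 = 2·7^2 + 7 + 4; sub 8 for 7: 2·8^2 + 8 + 4; = 140; G_6 = 140−1 = 139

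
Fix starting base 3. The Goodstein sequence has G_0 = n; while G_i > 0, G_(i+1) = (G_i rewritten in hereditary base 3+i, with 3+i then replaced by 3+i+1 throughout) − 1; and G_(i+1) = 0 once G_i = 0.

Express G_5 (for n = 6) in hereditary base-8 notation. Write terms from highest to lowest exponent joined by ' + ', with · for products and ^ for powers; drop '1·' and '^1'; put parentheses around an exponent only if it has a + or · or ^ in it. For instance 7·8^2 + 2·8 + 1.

(0) 6|_3 = 2·3 ↦ 2·4|_4 = 8 ⇒ 7
(1) 7|_4 = 4 + 3 ↦ 5 + 3|_5 = 8 ⇒ 7
(2) 7|_5 = 5 + 2 ↦ 6 + 2|_6 = 8 ⇒ 7
(3) 7|_6 = 6 + 1 ↦ 7 + 1|_7 = 8 ⇒ 7
(4) 7|_7 = 7 ↦ 8|_8 = 8 ⇒ 7
(5) 7|_8 = 7 ↦ 7|_9 = 7 ⇒ 6

7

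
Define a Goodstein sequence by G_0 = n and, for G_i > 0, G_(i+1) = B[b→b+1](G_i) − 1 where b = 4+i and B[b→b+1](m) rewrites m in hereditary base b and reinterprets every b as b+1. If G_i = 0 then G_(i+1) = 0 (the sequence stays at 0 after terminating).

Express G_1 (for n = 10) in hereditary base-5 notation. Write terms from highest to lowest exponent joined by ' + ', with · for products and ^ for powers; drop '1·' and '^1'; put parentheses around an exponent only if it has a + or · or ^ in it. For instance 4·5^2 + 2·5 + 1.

2·5 + 1

G_0 = 10. HB_4(10) = 2·4 + 2. Bump = 12. G_1 = 11.
G_1 = 11. HB_5(11) = 2·5 + 1. Bump = 13. G_2 = 12.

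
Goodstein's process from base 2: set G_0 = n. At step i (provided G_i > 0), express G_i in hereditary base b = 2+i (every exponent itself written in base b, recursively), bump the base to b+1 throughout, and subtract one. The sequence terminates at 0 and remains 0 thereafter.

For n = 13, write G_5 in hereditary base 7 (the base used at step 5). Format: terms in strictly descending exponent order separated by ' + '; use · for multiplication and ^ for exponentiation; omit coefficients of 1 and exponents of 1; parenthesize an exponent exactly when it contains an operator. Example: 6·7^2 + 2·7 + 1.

G_0=13  [base 2] 2^(2 + 1) + 2^2 + 1  →[2↦3]→  3^(3 + 1) + 3^3 + 1 = 109  −1 ⇒ G_1=108
G_1=108  [base 3] 3^(3 + 1) + 3^3  →[3↦4]→  4^(4 + 1) + 4^4 = 1280  −1 ⇒ G_2=1279
G_2=1279  [base 4] 4^(4 + 1) + 3·4^3 + 3·4^2 + 3·4 + 3  →[4↦5]→  5^(5 + 1) + 3·5^3 + 3·5^2 + 3·5 + 3 = 16093  −1 ⇒ G_3=16092
G_3=16092  [base 5] 5^(5 + 1) + 3·5^3 + 3·5^2 + 3·5 + 2  →[5↦6]→  6^(6 + 1) + 3·6^3 + 3·6^2 + 3·6 + 2 = 280712  −1 ⇒ G_4=280711
G_4=280711  [base 6] 6^(6 + 1) + 3·6^3 + 3·6^2 + 3·6 + 1  →[6↦7]→  7^(7 + 1) + 3·7^3 + 3·7^2 + 3·7 + 1 = 5765999  −1 ⇒ G_5=5765998
G_5=5765998  [base 7] 7^(7 + 1) + 3·7^3 + 3·7^2 + 3·7  →[7↦8]→  8^(8 + 1) + 3·8^3 + 3·8^2 + 3·8 = 134219480  −1 ⇒ G_6=134219479

7^(7 + 1) + 3·7^3 + 3·7^2 + 3·7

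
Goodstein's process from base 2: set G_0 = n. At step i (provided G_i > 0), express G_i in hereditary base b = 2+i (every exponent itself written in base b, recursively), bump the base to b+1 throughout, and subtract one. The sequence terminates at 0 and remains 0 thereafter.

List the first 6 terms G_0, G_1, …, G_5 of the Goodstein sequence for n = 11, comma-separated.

11, 84, 1027, 15627, 279937, 5764801

G_0=11  [base 2] 2^(2 + 1) + 2 + 1  →[2↦3]→  3^(3 + 1) + 3 + 1 = 85  −1 ⇒ G_1=84
G_1=84  [base 3] 3^(3 + 1) + 3  →[3↦4]→  4^(4 + 1) + 4 = 1028  −1 ⇒ G_2=1027
G_2=1027  [base 4] 4^(4 + 1) + 3  →[4↦5]→  5^(5 + 1) + 3 = 15628  −1 ⇒ G_3=15627
G_3=15627  [base 5] 5^(5 + 1) + 2  →[5↦6]→  6^(6 + 1) + 2 = 279938  −1 ⇒ G_4=279937
G_4=279937  [base 6] 6^(6 + 1) + 1  →[6↦7]→  7^(7 + 1) + 1 = 5764802  −1 ⇒ G_5=5764801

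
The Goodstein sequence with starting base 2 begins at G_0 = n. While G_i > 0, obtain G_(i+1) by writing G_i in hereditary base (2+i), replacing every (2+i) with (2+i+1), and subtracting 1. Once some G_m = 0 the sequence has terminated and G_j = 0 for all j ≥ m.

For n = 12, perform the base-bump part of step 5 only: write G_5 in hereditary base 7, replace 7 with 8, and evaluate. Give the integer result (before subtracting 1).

base 2: 12 = 2^(2 + 1) + 2^2; at 3: 3^(3 + 1) + 3^3 = 108; next = 107
base 3: 107 = 3^(3 + 1) + 2·3^2 + 2·3 + 2; at 4: 4^(4 + 1) + 2·4^2 + 2·4 + 2 = 1066; next = 1065
base 4: 1065 = 4^(4 + 1) + 2·4^2 + 2·4 + 1; at 5: 5^(5 + 1) + 2·5^2 + 2·5 + 1 = 15686; next = 15685
base 5: 15685 = 5^(5 + 1) + 2·5^2 + 2·5; at 6: 6^(6 + 1) + 2·6^2 + 2·6 = 280020; next = 280019
base 6: 280019 = 6^(6 + 1) + 2·6^2 + 6 + 5; at 7: 7^(7 + 1) + 2·7^2 + 7 + 5 = 5764911; next = 5764910
base 7: 5764910 = 7^(7 + 1) + 2·7^2 + 7 + 4; at 8: 8^(8 + 1) + 2·8^2 + 8 + 4 = 134217868; next = 134217867

134217868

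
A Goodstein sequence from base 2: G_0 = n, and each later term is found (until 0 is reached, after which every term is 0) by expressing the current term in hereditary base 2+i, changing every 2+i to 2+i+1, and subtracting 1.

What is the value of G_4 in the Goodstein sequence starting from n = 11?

base 2: 11 = 2^(2 + 1) + 2 + 1; at 3: 3^(3 + 1) + 3 + 1 = 85; next = 84
base 3: 84 = 3^(3 + 1) + 3; at 4: 4^(4 + 1) + 4 = 1028; next = 1027
base 4: 1027 = 4^(4 + 1) + 3; at 5: 5^(5 + 1) + 3 = 15628; next = 15627
base 5: 15627 = 5^(5 + 1) + 2; at 6: 6^(6 + 1) + 2 = 279938; next = 279937
base 6: 279937 = 6^(6 + 1) + 1; at 7: 7^(7 + 1) + 1 = 5764802; next = 5764801

279937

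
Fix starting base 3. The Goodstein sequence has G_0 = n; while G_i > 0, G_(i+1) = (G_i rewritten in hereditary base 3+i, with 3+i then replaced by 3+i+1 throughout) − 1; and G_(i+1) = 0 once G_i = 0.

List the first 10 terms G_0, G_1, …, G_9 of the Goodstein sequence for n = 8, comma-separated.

8, 9, 10, 11, 11, 11, 11, 11, 11, 11

i=0: 8 = 2·3 + 2 (b=3); 3→4: 2·4 + 2 = 10; 10−1 = 9
i=1: 9 = 2·4 + 1 (b=4); 4→5: 2·5 + 1 = 11; 11−1 = 10
i=2: 10 = 2·5 (b=5); 5→6: 2·6 = 12; 12−1 = 11
i=3: 11 = 6 + 5 (b=6); 6→7: 7 + 5 = 12; 12−1 = 11
i=4: 11 = 7 + 4 (b=7); 7→8: 8 + 4 = 12; 12−1 = 11
i=5: 11 = 8 + 3 (b=8); 8→9: 9 + 3 = 12; 12−1 = 11
i=6: 11 = 9 + 2 (b=9); 9→10: 10 + 2 = 12; 12−1 = 11
i=7: 11 = 10 + 1 (b=10); 10→11: 11 + 1 = 12; 12−1 = 11
i=8: 11 = 11 (b=11); 11→12: 12 = 12; 12−1 = 11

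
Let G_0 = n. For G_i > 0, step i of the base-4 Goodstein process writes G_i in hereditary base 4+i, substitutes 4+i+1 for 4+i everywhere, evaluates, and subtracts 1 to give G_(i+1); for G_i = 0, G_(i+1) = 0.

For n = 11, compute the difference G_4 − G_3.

1

(0) 11|_4 = 2·4 + 3 ↦ 2·5 + 3|_5 = 13 ⇒ 12
(1) 12|_5 = 2·5 + 2 ↦ 2·6 + 2|_6 = 14 ⇒ 13
(2) 13|_6 = 2·6 + 1 ↦ 2·7 + 1|_7 = 15 ⇒ 14
(3) 14|_7 = 2·7 ↦ 2·8|_8 = 16 ⇒ 15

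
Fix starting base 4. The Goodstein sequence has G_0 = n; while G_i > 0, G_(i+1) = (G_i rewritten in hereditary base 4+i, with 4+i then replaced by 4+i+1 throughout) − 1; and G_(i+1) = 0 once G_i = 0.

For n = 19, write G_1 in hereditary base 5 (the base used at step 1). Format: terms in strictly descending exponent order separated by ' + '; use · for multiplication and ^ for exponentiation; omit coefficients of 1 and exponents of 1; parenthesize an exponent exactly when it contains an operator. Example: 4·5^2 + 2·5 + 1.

5^2 + 2

G_0 = 19. HB_4(19) = 4^2 + 3. Bump = 28. G_1 = 27.
G_1 = 27. HB_5(27) = 5^2 + 2. Bump = 38. G_2 = 37.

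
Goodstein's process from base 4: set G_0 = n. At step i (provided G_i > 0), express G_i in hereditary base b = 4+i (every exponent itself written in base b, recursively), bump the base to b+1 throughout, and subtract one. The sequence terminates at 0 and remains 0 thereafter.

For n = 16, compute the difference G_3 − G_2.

3

step 0: 16 = 4^2; sub 5 for 4: 5^2; = 25; G_1 = 25−1 = 24
step 1: 24 = 4·5 + 4; sub 6 for 5: 4·6 + 4; = 28; G_2 = 28−1 = 27
step 2: 27 = 4·6 + 3; sub 7 for 6: 4·7 + 3; = 31; G_3 = 31−1 = 30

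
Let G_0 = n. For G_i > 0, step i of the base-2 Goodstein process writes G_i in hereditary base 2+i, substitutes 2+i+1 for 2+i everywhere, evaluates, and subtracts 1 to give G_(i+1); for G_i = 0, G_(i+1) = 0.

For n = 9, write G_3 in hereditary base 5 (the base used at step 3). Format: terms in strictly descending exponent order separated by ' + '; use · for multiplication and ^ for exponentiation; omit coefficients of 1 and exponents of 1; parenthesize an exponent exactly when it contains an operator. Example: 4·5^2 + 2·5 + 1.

base 2: 9 = 2^(2 + 1) + 1; at 3: 3^(3 + 1) + 1 = 82; next = 81
base 3: 81 = 3^(3 + 1); at 4: 4^(4 + 1) = 1024; next = 1023
base 4: 1023 = 3·4^4 + 3·4^3 + 3·4^2 + 3·4 + 3; at 5: 3·5^5 + 3·5^3 + 3·5^2 + 3·5 + 3 = 9843; next = 9842
base 5: 9842 = 3·5^5 + 3·5^3 + 3·5^2 + 3·5 + 2; at 6: 3·6^6 + 3·6^3 + 3·6^2 + 3·6 + 2 = 140744; next = 140743

3·5^5 + 3·5^3 + 3·5^2 + 3·5 + 2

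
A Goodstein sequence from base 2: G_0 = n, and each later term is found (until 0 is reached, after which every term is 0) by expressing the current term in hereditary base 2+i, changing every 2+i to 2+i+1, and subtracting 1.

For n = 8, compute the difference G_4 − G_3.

(0) 8|_2 = 2^(2 + 1) ↦ 3^(3 + 1)|_3 = 81 ⇒ 80
(1) 80|_3 = 2·3^3 + 2·3^2 + 2·3 + 2 ↦ 2·4^4 + 2·4^2 + 2·4 + 2|_4 = 554 ⇒ 553
(2) 553|_4 = 2·4^4 + 2·4^2 + 2·4 + 1 ↦ 2·5^5 + 2·5^2 + 2·5 + 1|_5 = 6311 ⇒ 6310
(3) 6310|_5 = 2·5^5 + 2·5^2 + 2·5 ↦ 2·6^6 + 2·6^2 + 2·6|_6 = 93396 ⇒ 93395

87085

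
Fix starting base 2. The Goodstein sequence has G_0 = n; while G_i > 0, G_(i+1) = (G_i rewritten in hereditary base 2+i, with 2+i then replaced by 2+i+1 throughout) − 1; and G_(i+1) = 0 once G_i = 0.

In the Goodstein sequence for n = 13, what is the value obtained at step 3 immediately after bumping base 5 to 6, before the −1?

280712

i=0: 13 = 2^(2 + 1) + 2^2 + 1 (b=2); 2→3: 3^(3 + 1) + 3^3 + 1 = 109; 109−1 = 108
i=1: 108 = 3^(3 + 1) + 3^3 (b=3); 3→4: 4^(4 + 1) + 4^4 = 1280; 1280−1 = 1279
i=2: 1279 = 4^(4 + 1) + 3·4^3 + 3·4^2 + 3·4 + 3 (b=4); 4→5: 5^(5 + 1) + 3·5^3 + 3·5^2 + 3·5 + 3 = 16093; 16093−1 = 16092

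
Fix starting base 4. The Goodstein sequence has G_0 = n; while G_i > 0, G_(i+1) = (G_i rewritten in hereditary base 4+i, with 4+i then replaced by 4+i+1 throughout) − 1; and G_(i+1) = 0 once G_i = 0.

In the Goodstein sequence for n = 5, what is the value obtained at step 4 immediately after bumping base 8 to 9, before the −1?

(0) 5|_4 = 4 + 1 ↦ 5 + 1|_5 = 6 ⇒ 5
(1) 5|_5 = 5 ↦ 6|_6 = 6 ⇒ 5
(2) 5|_6 = 5 ↦ 5|_7 = 5 ⇒ 4
(3) 4|_7 = 4 ↦ 4|_8 = 4 ⇒ 3
(4) 3|_8 = 3 ↦ 3|_9 = 3 ⇒ 2

3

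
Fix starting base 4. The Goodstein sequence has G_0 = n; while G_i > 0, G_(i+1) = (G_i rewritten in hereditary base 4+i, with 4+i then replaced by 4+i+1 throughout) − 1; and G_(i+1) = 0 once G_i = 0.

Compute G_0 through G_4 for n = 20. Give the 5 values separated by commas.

20, 29, 39, 51, 65

step 0: 20 = 4^2 + 4; sub 5 for 4: 5^2 + 5; = 30; G_1 = 30−1 = 29
step 1: 29 = 5^2 + 4; sub 6 for 5: 6^2 + 4; = 40; G_2 = 40−1 = 39
step 2: 39 = 6^2 + 3; sub 7 for 6: 7^2 + 3; = 52; G_3 = 52−1 = 51
step 3: 51 = 7^2 + 2; sub 8 for 7: 8^2 + 2; = 66; G_4 = 66−1 = 65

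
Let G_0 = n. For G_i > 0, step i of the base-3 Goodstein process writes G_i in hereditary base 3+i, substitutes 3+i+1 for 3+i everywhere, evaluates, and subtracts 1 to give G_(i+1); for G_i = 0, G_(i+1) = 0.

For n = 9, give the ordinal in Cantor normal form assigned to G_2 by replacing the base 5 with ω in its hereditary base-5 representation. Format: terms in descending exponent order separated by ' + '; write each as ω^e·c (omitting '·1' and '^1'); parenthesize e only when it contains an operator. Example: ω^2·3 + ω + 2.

ω·3 + 2

i=0: 9 = 3^2 (b=3); 3→4: 4^2 = 16; 16−1 = 15
i=1: 15 = 3·4 + 3 (b=4); 4→5: 3·5 + 3 = 18; 18−1 = 17
i=2: 17 = 3·5 + 2 (b=5); 5→6: 3·6 + 2 = 20; 20−1 = 19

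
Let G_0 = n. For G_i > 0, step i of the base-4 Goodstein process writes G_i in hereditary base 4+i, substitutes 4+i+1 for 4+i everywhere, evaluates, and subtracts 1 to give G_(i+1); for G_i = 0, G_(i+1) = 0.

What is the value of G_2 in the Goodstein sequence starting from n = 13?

17

G_0 = 13. HB_4(13) = 3·4 + 1. Bump = 16. G_1 = 15.
G_1 = 15. HB_5(15) = 3·5. Bump = 18. G_2 = 17.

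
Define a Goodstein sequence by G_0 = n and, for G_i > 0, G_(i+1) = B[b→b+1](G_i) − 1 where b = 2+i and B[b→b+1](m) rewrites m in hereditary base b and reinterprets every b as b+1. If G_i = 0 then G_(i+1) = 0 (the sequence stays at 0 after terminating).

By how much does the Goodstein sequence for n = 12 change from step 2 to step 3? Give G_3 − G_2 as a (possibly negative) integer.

14620

base 2: 12 = 2^(2 + 1) + 2^2; at 3: 3^(3 + 1) + 3^3 = 108; next = 107
base 3: 107 = 3^(3 + 1) + 2·3^2 + 2·3 + 2; at 4: 4^(4 + 1) + 2·4^2 + 2·4 + 2 = 1066; next = 1065
base 4: 1065 = 4^(4 + 1) + 2·4^2 + 2·4 + 1; at 5: 5^(5 + 1) + 2·5^2 + 2·5 + 1 = 15686; next = 15685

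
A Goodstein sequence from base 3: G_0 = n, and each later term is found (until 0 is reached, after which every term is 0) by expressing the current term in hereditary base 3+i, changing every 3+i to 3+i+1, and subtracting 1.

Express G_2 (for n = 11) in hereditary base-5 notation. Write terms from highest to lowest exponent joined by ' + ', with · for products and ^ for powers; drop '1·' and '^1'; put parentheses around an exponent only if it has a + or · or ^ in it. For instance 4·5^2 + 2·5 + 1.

5^2

G_0=11  [base 3] 3^2 + 2  →[3↦4]→  4^2 + 2 = 18  −1 ⇒ G_1=17
G_1=17  [base 4] 4^2 + 1  →[4↦5]→  5^2 + 1 = 26  −1 ⇒ G_2=25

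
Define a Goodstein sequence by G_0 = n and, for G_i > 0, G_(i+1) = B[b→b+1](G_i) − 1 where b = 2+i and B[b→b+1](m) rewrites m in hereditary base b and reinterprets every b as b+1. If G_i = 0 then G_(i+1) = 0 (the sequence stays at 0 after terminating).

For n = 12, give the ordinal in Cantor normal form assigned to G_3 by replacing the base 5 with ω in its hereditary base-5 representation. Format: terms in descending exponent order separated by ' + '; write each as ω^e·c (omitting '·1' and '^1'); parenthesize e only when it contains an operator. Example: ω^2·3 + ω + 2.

12 —HB2→ 2^(2 + 1) + 2^2 —bump→ 3^(3 + 1) + 3^3 = 108 —(−1)→ 107
107 —HB3→ 3^(3 + 1) + 2·3^2 + 2·3 + 2 —bump→ 4^(4 + 1) + 2·4^2 + 2·4 + 2 = 1066 —(−1)→ 1065
1065 —HB4→ 4^(4 + 1) + 2·4^2 + 2·4 + 1 —bump→ 5^(5 + 1) + 2·5^2 + 2·5 + 1 = 15686 —(−1)→ 15685
15685 —HB5→ 5^(5 + 1) + 2·5^2 + 2·5 —bump→ 6^(6 + 1) + 2·6^2 + 2·6 = 280020 —(−1)→ 280019

ω^(ω + 1) + ω^2·2 + ω·2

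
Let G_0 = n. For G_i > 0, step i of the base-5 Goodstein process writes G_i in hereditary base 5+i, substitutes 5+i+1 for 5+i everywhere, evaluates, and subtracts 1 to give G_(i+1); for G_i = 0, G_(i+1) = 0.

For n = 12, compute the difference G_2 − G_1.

base 5: 12 = 2·5 + 2; at 6: 2·6 + 2 = 14; next = 13
base 6: 13 = 2·6 + 1; at 7: 2·7 + 1 = 15; next = 14

1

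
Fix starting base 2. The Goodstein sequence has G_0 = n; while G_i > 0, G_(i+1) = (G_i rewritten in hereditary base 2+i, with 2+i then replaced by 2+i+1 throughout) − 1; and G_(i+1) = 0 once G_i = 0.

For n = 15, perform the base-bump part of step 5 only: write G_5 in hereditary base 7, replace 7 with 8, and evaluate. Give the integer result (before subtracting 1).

i=0: 15 = 2^(2 + 1) + 2^2 + 2 + 1 (b=2); 2→3: 3^(3 + 1) + 3^3 + 3 + 1 = 112; 112−1 = 111
i=1: 111 = 3^(3 + 1) + 3^3 + 3 (b=3); 3→4: 4^(4 + 1) + 4^4 + 4 = 1284; 1284−1 = 1283
i=2: 1283 = 4^(4 + 1) + 4^4 + 3 (b=4); 4→5: 5^(5 + 1) + 5^5 + 3 = 18753; 18753−1 = 18752
i=3: 18752 = 5^(5 + 1) + 5^5 + 2 (b=5); 5→6: 6^(6 + 1) + 6^6 + 2 = 326594; 326594−1 = 326593
i=4: 326593 = 6^(6 + 1) + 6^6 + 1 (b=6); 6→7: 7^(7 + 1) + 7^7 + 1 = 6588345; 6588345−1 = 6588344
i=5: 6588344 = 7^(7 + 1) + 7^7 (b=7); 7→8: 8^(8 + 1) + 8^8 = 150994944; 150994944−1 = 150994943

150994944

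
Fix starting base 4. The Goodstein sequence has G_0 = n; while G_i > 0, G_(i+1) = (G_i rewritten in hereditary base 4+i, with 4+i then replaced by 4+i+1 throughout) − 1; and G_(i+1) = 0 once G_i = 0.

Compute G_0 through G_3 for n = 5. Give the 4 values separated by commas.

5, 5, 5, 4

step 0: 5 = 4 + 1; sub 5 for 4: 5 + 1; = 6; G_1 = 6−1 = 5
step 1: 5 = 5; sub 6 for 5: 6; = 6; G_2 = 6−1 = 5
step 2: 5 = 5; sub 7 for 6: 5; = 5; G_3 = 5−1 = 4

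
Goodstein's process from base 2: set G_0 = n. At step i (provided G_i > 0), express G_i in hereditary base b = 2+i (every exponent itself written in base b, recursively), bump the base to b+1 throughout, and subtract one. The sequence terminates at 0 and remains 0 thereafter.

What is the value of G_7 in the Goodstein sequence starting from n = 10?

10 —HB2→ 2^(2 + 1) + 2 —bump→ 3^(3 + 1) + 3 = 84 —(−1)→ 83
83 —HB3→ 3^(3 + 1) + 2 —bump→ 4^(4 + 1) + 2 = 1026 —(−1)→ 1025
1025 —HB4→ 4^(4 + 1) + 1 —bump→ 5^(5 + 1) + 1 = 15626 —(−1)→ 15625
15625 —HB5→ 5^(5 + 1) —bump→ 6^(6 + 1) = 279936 —(−1)→ 279935
279935 —HB6→ 5·6^6 + 5·6^5 + 5·6^4 + 5·6^3 + 5·6^2 + 5·6 + 5 —bump→ 5·7^7 + 5·7^5 + 5·7^4 + 5·7^3 + 5·7^2 + 5·7 + 5 = 4215755 —(−1)→ 4215754
4215754 —HB7→ 5·7^7 + 5·7^5 + 5·7^4 + 5·7^3 + 5·7^2 + 5·7 + 4 —bump→ 5·8^8 + 5·8^5 + 5·8^4 + 5·8^3 + 5·8^2 + 5·8 + 4 = 84073324 —(−1)→ 84073323
84073323 —HB8→ 5·8^8 + 5·8^5 + 5·8^4 + 5·8^3 + 5·8^2 + 5·8 + 3 —bump→ 5·9^9 + 5·9^5 + 5·9^4 + 5·9^3 + 5·9^2 + 5·9 + 3 = 1937434593 —(−1)→ 1937434592
1937434592 —HB9→ 5·9^9 + 5·9^5 + 5·9^4 + 5·9^3 + 5·9^2 + 5·9 + 2 —bump→ 5·10^10 + 5·10^5 + 5·10^4 + 5·10^3 + 5·10^2 + 5·10 + 2 = 50000555552 —(−1)→ 50000555551

1937434592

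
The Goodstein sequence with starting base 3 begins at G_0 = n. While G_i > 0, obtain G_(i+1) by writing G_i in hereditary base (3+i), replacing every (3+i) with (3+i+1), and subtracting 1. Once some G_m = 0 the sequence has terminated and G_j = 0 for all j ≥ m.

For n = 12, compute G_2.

27

G_0 = 12. HB_3(12) = 3^2 + 3. Bump = 20. G_1 = 19.
G_1 = 19. HB_4(19) = 4^2 + 3. Bump = 28. G_2 = 27.
G_2 = 27. HB_5(27) = 5^2 + 2. Bump = 38. G_3 = 37.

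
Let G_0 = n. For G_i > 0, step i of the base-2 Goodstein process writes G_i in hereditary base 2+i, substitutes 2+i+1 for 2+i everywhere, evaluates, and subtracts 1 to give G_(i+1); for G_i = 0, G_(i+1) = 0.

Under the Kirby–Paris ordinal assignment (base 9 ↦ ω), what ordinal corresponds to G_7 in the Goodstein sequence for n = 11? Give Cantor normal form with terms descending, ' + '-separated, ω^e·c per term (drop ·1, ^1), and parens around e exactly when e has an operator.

(0) 11|_2 = 2^(2 + 1) + 2 + 1 ↦ 3^(3 + 1) + 3 + 1|_3 = 85 ⇒ 84
(1) 84|_3 = 3^(3 + 1) + 3 ↦ 4^(4 + 1) + 4|_4 = 1028 ⇒ 1027
(2) 1027|_4 = 4^(4 + 1) + 3 ↦ 5^(5 + 1) + 3|_5 = 15628 ⇒ 15627
(3) 15627|_5 = 5^(5 + 1) + 2 ↦ 6^(6 + 1) + 2|_6 = 279938 ⇒ 279937
(4) 279937|_6 = 6^(6 + 1) + 1 ↦ 7^(7 + 1) + 1|_7 = 5764802 ⇒ 5764801
(5) 5764801|_7 = 7^(7 + 1) ↦ 8^(8 + 1)|_8 = 134217728 ⇒ 134217727
(6) 134217727|_8 = 7·8^8 + 7·8^7 + 7·8^6 + 7·8^5 + 7·8^4 + 7·8^3 + 7·8^2 + 7·8 + 7 ↦ 7·9^9 + 7·9^7 + 7·9^6 + 7·9^5 + 7·9^4 + 7·9^3 + 7·9^2 + 7·9 + 7|_9 = 2749609303 ⇒ 2749609302

ω^ω·7 + ω^7·7 + ω^6·7 + ω^5·7 + ω^4·7 + ω^3·7 + ω^2·7 + ω·7 + 6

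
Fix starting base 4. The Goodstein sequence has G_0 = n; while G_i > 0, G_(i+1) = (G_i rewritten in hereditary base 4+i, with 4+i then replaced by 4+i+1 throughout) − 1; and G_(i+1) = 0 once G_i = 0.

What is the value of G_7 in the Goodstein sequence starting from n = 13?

13 —HB4→ 3·4 + 1 —bump→ 3·5 + 1 = 16 —(−1)→ 15
15 —HB5→ 3·5 —bump→ 3·6 = 18 —(−1)→ 17
17 —HB6→ 2·6 + 5 —bump→ 2·7 + 5 = 19 —(−1)→ 18
18 —HB7→ 2·7 + 4 —bump→ 2·8 + 4 = 20 —(−1)→ 19
19 —HB8→ 2·8 + 3 —bump→ 2·9 + 3 = 21 —(−1)→ 20
20 —HB9→ 2·9 + 2 —bump→ 2·10 + 2 = 22 —(−1)→ 21
21 —HB10→ 2·10 + 1 —bump→ 2·11 + 1 = 23 —(−1)→ 22
22 —HB11→ 2·11 —bump→ 2·12 = 24 —(−1)→ 23

22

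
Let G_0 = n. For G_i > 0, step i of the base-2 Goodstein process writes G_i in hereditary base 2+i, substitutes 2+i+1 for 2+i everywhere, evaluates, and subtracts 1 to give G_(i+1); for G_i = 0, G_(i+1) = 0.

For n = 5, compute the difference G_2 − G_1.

base 2: 5 = 2^2 + 1; at 3: 3^3 + 1 = 28; next = 27
base 3: 27 = 3^3; at 4: 4^4 = 256; next = 255

228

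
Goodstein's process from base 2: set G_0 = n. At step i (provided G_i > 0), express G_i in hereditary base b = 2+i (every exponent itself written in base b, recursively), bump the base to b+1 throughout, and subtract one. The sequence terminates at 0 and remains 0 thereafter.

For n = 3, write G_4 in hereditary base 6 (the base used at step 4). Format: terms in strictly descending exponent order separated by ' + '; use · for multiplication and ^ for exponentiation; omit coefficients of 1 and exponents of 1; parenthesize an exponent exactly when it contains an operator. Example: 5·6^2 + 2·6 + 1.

step 0: 3 = 2 + 1; sub 3 for 2: 3 + 1; = 4; G_1 = 4−1 = 3
step 1: 3 = 3; sub 4 for 3: 4; = 4; G_2 = 4−1 = 3
step 2: 3 = 3; sub 5 for 4: 3; = 3; G_3 = 3−1 = 2
step 3: 2 = 2; sub 6 for 5: 2; = 2; G_4 = 2−1 = 1
step 4: 1 = 1; sub 7 for 6: 1; = 1; G_5 = 1−1 = 0

1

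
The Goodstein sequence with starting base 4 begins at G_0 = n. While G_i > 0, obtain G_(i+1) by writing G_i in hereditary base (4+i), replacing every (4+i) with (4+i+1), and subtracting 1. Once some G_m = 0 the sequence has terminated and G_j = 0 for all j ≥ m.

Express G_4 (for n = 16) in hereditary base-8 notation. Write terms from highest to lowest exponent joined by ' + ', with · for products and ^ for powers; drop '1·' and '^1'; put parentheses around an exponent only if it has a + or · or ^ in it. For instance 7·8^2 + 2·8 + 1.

4·8 + 1

G_0=16  [base 4] 4^2  →[4↦5]→  5^2 = 25  −1 ⇒ G_1=24
G_1=24  [base 5] 4·5 + 4  →[5↦6]→  4·6 + 4 = 28  −1 ⇒ G_2=27
G_2=27  [base 6] 4·6 + 3  →[6↦7]→  4·7 + 3 = 31  −1 ⇒ G_3=30
G_3=30  [base 7] 4·7 + 2  →[7↦8]→  4·8 + 2 = 34  −1 ⇒ G_4=33
G_4=33  [base 8] 4·8 + 1  →[8↦9]→  4·9 + 1 = 37  −1 ⇒ G_5=36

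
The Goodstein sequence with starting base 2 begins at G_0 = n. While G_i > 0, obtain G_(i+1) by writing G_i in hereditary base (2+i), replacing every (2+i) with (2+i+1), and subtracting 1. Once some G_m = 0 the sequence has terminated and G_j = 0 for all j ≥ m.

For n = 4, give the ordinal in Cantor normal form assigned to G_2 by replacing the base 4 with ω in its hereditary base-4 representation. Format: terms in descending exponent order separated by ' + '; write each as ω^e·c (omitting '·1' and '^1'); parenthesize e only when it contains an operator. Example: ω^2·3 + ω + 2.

base 2: 4 = 2^2; at 3: 3^3 = 27; next = 26
base 3: 26 = 2·3^2 + 2·3 + 2; at 4: 2·4^2 + 2·4 + 2 = 42; next = 41
base 4: 41 = 2·4^2 + 2·4 + 1; at 5: 2·5^2 + 2·5 + 1 = 61; next = 60

ω^2·2 + ω·2 + 1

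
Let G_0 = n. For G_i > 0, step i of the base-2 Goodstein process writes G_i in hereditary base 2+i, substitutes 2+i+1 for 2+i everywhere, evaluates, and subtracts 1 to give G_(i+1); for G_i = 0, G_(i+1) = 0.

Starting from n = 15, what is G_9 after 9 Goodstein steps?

3138578427934

[0] 15 ≡ 2^(2 + 1) + 2^2 + 2 + 1 (base 2). Lift 3: 112. −1: 111.
[1] 111 ≡ 3^(3 + 1) + 3^3 + 3 (base 3). Lift 4: 1284. −1: 1283.
[2] 1283 ≡ 4^(4 + 1) + 4^4 + 3 (base 4). Lift 5: 18753. −1: 18752.
[3] 18752 ≡ 5^(5 + 1) + 5^5 + 2 (base 5). Lift 6: 326594. −1: 326593.
[4] 326593 ≡ 6^(6 + 1) + 6^6 + 1 (base 6). Lift 7: 6588345. −1: 6588344.
[5] 6588344 ≡ 7^(7 + 1) + 7^7 (base 7). Lift 8: 150994944. −1: 150994943.
[6] 150994943 ≡ 8^(8 + 1) + 7·8^7 + 7·8^6 + 7·8^5 + 7·8^4 + 7·8^3 + 7·8^2 + 7·8 + 7 (base 8). Lift 9: 3524450281. −1: 3524450280.
[7] 3524450280 ≡ 9^(9 + 1) + 7·9^7 + 7·9^6 + 7·9^5 + 7·9^4 + 7·9^3 + 7·9^2 + 7·9 + 6 (base 9). Lift 10: 100077777776. −1: 100077777775.
[8] 100077777775 ≡ 10^(10 + 1) + 7·10^7 + 7·10^6 + 7·10^5 + 7·10^4 + 7·10^3 + 7·10^2 + 7·10 + 5 (base 10). Lift 11: 3138578427935. −1: 3138578427934.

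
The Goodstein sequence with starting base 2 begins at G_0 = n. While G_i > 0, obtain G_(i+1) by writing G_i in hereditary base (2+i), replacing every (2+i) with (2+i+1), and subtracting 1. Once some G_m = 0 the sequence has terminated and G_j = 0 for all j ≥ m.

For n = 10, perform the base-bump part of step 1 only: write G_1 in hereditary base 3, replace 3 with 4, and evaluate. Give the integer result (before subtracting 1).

step 0: 10 = 2^(2 + 1) + 2; sub 3 for 2: 3^(3 + 1) + 3; = 84; G_1 = 84−1 = 83
step 1: 83 = 3^(3 + 1) + 2; sub 4 for 3: 4^(4 + 1) + 2; = 1026; G_2 = 1026−1 = 1025

1026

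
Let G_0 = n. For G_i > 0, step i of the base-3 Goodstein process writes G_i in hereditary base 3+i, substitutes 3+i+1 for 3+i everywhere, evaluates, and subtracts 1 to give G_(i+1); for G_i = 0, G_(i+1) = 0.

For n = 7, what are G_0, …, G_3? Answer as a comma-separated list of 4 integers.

7, 8, 9, 9

[0] 7 ≡ 2·3 + 1 (base 3). Lift 4: 9. −1: 8.
[1] 8 ≡ 2·4 (base 4). Lift 5: 10. −1: 9.
[2] 9 ≡ 5 + 4 (base 5). Lift 6: 10. −1: 9.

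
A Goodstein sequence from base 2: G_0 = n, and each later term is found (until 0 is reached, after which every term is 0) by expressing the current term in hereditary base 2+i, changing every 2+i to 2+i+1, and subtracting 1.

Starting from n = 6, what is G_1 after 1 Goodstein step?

29

G_0 = 6. HB_2(6) = 2^2 + 2. Bump = 30. G_1 = 29.
G_1 = 29. HB_3(29) = 3^3 + 2. Bump = 258. G_2 = 257.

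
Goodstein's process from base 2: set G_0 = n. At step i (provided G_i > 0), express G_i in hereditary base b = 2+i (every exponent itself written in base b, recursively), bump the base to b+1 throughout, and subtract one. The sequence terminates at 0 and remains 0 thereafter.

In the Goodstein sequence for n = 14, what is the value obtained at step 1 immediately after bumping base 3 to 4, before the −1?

step 0: 14 = 2^(2 + 1) + 2^2 + 2; sub 3 for 2: 3^(3 + 1) + 3^3 + 3; = 111; G_1 = 111−1 = 110
step 1: 110 = 3^(3 + 1) + 3^3 + 2; sub 4 for 3: 4^(4 + 1) + 4^4 + 2; = 1282; G_2 = 1282−1 = 1281

1282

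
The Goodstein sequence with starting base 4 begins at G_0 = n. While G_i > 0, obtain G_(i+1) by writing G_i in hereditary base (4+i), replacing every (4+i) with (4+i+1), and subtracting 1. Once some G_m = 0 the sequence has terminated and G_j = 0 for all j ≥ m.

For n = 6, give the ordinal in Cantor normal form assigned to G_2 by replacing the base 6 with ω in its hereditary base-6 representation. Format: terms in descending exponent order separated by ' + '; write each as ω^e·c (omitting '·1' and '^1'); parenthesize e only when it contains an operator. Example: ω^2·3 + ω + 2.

i=0: 6 = 4 + 2 (b=4); 4→5: 5 + 2 = 7; 7−1 = 6
i=1: 6 = 5 + 1 (b=5); 5→6: 6 + 1 = 7; 7−1 = 6
i=2: 6 = 6 (b=6); 6→7: 7 = 7; 7−1 = 6

ω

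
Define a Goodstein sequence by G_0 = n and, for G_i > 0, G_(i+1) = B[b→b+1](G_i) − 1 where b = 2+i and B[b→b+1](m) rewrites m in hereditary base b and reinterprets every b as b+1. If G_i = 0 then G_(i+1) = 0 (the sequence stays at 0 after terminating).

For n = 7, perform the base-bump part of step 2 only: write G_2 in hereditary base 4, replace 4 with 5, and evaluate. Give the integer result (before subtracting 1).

3128

base 2: 7 = 2^2 + 2 + 1; at 3: 3^3 + 3 + 1 = 31; next = 30
base 3: 30 = 3^3 + 3; at 4: 4^4 + 4 = 260; next = 259
base 4: 259 = 4^4 + 3; at 5: 5^5 + 3 = 3128; next = 3127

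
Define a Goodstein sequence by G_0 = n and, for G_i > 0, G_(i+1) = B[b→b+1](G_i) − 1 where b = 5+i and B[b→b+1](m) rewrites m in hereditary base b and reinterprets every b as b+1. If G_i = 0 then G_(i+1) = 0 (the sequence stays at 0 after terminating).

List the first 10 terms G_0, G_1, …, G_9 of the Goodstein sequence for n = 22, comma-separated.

22, 25, 28, 31, 33, 35, 37, 39, 41, 43

step 0: 22 = 4·5 + 2; sub 6 for 5: 4·6 + 2; = 26; G_1 = 26−1 = 25
step 1: 25 = 4·6 + 1; sub 7 for 6: 4·7 + 1; = 29; G_2 = 29−1 = 28
step 2: 28 = 4·7; sub 8 for 7: 4·8; = 32; G_3 = 32−1 = 31
step 3: 31 = 3·8 + 7; sub 9 for 8: 3·9 + 7; = 34; G_4 = 34−1 = 33
step 4: 33 = 3·9 + 6; sub 10 for 9: 3·10 + 6; = 36; G_5 = 36−1 = 35
step 5: 35 = 3·10 + 5; sub 11 for 10: 3·11 + 5; = 38; G_6 = 38−1 = 37
step 6: 37 = 3·11 + 4; sub 12 for 11: 3·12 + 4; = 40; G_7 = 40−1 = 39
step 7: 39 = 3·12 + 3; sub 13 for 12: 3·13 + 3; = 42; G_8 = 42−1 = 41
step 8: 41 = 3·13 + 2; sub 14 for 13: 3·14 + 2; = 44; G_9 = 44−1 = 43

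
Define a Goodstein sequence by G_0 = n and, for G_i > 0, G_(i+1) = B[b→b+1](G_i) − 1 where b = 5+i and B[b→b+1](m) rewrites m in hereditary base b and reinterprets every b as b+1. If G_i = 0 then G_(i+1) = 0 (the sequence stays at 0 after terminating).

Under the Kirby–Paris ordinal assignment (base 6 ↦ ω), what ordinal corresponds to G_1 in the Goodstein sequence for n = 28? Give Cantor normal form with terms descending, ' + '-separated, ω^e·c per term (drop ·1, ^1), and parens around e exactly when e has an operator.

28 —HB5→ 5^2 + 3 —bump→ 6^2 + 3 = 39 —(−1)→ 38
38 —HB6→ 6^2 + 2 —bump→ 7^2 + 2 = 51 —(−1)→ 50

ω^2 + 2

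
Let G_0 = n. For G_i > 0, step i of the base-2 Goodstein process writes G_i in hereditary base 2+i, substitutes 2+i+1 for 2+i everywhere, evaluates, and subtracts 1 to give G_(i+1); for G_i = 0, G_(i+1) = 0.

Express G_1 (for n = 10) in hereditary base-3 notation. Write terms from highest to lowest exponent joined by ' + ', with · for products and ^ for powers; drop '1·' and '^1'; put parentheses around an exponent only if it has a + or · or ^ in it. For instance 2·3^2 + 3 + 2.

3^(3 + 1) + 2

[0] 10 ≡ 2^(2 + 1) + 2 (base 2). Lift 3: 84. −1: 83.
[1] 83 ≡ 3^(3 + 1) + 2 (base 3). Lift 4: 1026. −1: 1025.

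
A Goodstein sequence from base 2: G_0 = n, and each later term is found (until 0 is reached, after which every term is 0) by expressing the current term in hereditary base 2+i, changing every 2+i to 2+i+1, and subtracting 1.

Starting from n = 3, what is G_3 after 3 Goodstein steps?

(0) 3|_2 = 2 + 1 ↦ 3 + 1|_3 = 4 ⇒ 3
(1) 3|_3 = 3 ↦ 4|_4 = 4 ⇒ 3
(2) 3|_4 = 3 ↦ 3|_5 = 3 ⇒ 2
(3) 2|_5 = 2 ↦ 2|_6 = 2 ⇒ 1

2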